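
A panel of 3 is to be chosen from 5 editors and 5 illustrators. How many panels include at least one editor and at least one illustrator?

Unrestricted: C(10,3) = 120 ways to pick any 3 of the 10.
Subtract selections that omit an entire group: no editors → C(5,3) = 10; no illustrators → C(5,3) = 10.
Both groups omitted at once is impossible, so 120 − 20 = 100.

100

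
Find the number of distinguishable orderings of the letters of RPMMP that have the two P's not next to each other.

There are 5!/(2!·2!) = 30 arrangements of RPMMP in total.
Arrangements with the P's together: treat PP as one letter, giving (4)!/(2!) = 12.
Subtracting, 30 − 12 = 18 arrangements keep the P's apart.

18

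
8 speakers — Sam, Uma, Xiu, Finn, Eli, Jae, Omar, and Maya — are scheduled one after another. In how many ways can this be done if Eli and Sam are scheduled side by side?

Glue Eli and Sam into one block (2 internal orders), leaving 7 units to arrange in a row.
That gives 2 × 7! = 2 × 5040 = 10080.

10080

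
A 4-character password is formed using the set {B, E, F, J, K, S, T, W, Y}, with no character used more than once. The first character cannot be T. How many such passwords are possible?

2688

The first character has 9−1 = 8 choices (anything except T).
The remaining 3 characters are filled from the other 8 symbols without repetition: 8 × 7 × 6 = 336.
Total: 8 × 336 = 2688.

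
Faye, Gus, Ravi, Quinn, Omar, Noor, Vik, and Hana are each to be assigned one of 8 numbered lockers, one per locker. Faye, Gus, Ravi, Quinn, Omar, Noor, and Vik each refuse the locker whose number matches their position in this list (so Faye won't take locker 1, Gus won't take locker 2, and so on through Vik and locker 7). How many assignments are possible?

Let Aᵢ (for 1 ≤ i ≤ 7) be the placements that put person i in their forbidden locker. Any j of these fix j positions, leaving (8−j)! ways to fill the rest, and there are C(7,j) ways to pick which j.
By inclusion–exclusion, the number of valid placements is Σ_{j=0}^{7} (−1)^j C(7,j)·(8−j)!.
Computing: 40320 − 35280 + 15120 − 4200 + 840 − 126 + 14 − 1 = 16687.

16687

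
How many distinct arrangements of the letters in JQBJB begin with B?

12

With the first slot taken by B, it remains to arrange the other 4 letters (JQJB).
Those 4 letters have J appearing twice, giving (4)!/(2!) = 12.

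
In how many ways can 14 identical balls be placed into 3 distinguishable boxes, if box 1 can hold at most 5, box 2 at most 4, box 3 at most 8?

By stars and bars, unrestricted non-negative solutions to x_1+…+x_3 = 14 number C(14+2,2) = 120.
Subtract solutions that violate a single cap (substitute x_i' = x_i − (cap_i+1)): x_1 ≥ 6 gives C(10,2) = 45; x_2 ≥ 5 gives C(11,2) = 55; x_3 ≥ 9 gives C(7,2) = 21. Together 121.
Add back pairs where two caps are both exceeded: 10 + 0 + 1 = 11.
By inclusion–exclusion the count is 120 − 121 + 11 = 10.

10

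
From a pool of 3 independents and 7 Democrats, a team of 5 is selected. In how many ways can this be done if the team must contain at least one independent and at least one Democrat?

Total 5-person selections from all 10: C(10,5) = 252.
Selections missing a whole group: no independents → C(7,5) = 21; no Democrats → C(3,5) = 0.
Both groups omitted at once is impossible, so 252 − 21 = 231.

231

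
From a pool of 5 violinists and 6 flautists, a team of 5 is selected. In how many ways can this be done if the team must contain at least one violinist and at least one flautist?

With no constraint there are C(11,5) = 462 possible selections.
Subtract selections that omit an entire group: no violinists → C(6,5) = 6; no flautists → C(5,5) = 1.
Both groups omitted at once is impossible, so 462 − 7 = 455.

455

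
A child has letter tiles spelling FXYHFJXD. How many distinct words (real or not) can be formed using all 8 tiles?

10080

The 8 letters of FXYHFJXD have repeats: F appearing twice and X appearing twice.
Dividing 8! = 40320 by 2!·2! = 4 for the repeated letters gives 10080.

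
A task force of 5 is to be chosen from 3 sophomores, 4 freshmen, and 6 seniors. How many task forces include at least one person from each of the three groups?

Total 5-person selections from all 13: C(13,5) = 1287.
Selections missing a whole group: no sophomores → C(10,5) = 252; no freshmen → C(9,5) = 126; no seniors → C(7,5) = 21.
Add back selections omitting two groups (i.e. drawn from a single group): C(3,5) + C(4,5) + C(6,5) = 6.
By inclusion–exclusion: 1287 − 399 + 6 = 894.

894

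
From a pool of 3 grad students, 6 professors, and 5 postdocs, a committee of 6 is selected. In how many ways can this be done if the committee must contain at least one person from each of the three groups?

2430

Unrestricted: C(14,6) = 3003 ways to pick any 6 of the 14.
Subtract selections that omit an entire group: no grad students → C(11,6) = 462; no professors → C(8,6) = 28; no postdocs → C(9,6) = 84.
Add back selections omitting two groups (i.e. drawn from a single group): C(3,6) + C(6,6) + C(5,6) = 1.
By inclusion–exclusion: 3003 − 574 + 1 = 2430.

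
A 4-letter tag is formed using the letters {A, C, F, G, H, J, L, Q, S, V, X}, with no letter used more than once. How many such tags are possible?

7920

With no repetition, fill the 4 letters in order: 11 choices, then 10, down to 8.
11 × 10 × 9 × 8 = 7920.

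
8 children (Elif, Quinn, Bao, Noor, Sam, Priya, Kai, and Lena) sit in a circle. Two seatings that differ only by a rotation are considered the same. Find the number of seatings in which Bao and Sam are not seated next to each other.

Without the restriction there are (7)! = 5040 seatings.
Those with Bao next to Sam: fuse the pair into one unit and seat 7 units around a circle — 2·(6)! = 1440.
Subtracting, 5040 − 1440 = 3600.

3600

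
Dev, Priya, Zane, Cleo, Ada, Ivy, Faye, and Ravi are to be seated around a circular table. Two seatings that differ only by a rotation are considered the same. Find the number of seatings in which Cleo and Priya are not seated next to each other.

Without the restriction there are (7)! = 5040 seatings.
Those with Cleo next to Priya: fuse the pair into one unit and seat 7 units around a circle — 2·(6)! = 1440.
Subtracting, 5040 − 1440 = 3600.

3600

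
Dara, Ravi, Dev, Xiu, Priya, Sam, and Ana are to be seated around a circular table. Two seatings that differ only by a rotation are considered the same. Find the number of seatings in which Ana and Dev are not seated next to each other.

All circular seatings of 7 people number (6)! = 720.
Those with Ana next to Dev: fuse the pair into one unit and seat 6 units around a circle — 2·(5)! = 240.
Subtracting, 720 − 240 = 480.

480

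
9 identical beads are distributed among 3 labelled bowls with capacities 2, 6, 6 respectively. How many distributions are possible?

Ignoring the caps, the number of non-negative solutions to x_1+…+x_3 = 9 is C(11,2) = 55.
Subtract solutions that violate a single cap (substitute x_i' = x_i − (cap_i+1)): x_1 ≥ 3 gives C(8,2) = 28; x_2 ≥ 7 gives C(4,2) = 6; x_3 ≥ 7 gives C(4,2) = 6. Together 40.
No two caps can be exceeded simultaneously, so the pair terms are all 0.
By inclusion–exclusion the count is 55 − 40 + 0 = 15.

15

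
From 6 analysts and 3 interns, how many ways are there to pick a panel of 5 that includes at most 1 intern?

51

Split by how many interns are chosen (0 through 1).
Sum: C(3,0)·C(6,5) + C(3,1)·C(6,4) = 6 + 45 = 51.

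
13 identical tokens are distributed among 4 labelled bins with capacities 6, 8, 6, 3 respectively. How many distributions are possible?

158

Ignoring the caps, the number of non-negative solutions to x_1+…+x_4 = 13 is C(16,3) = 560.
Subtract solutions that violate a single cap (substitute x_i' = x_i − (cap_i+1)): x_1 ≥ 7 gives C(9,3) = 84; x_2 ≥ 9 gives C(7,3) = 35; x_3 ≥ 7 gives C(9,3) = 84; x_4 ≥ 4 gives C(12,3) = 220. Together 423.
Add back pairs where two caps are both exceeded: 0 + 0 + 10 + 0 + 1 + 10 = 21.
By inclusion–exclusion the count is 560 − 423 + 21 = 158.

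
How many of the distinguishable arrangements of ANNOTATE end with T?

Fix T in the last position and arrange the remaining 7 letters.
Those 7 letters have A appearing twice and N appearing twice, giving (7)!/(2!·2!) = 1260.

1260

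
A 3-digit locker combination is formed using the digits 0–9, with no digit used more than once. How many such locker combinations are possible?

720

Choose and order 3 of the 10 symbols: the first digit has 10 options, the next 9, then 8.
10 × 9 × 8 = 720.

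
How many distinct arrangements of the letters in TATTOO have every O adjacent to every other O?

Treat the 2 copies of O as a single block. The multiset to arrange is then {OO, A, T, T, T}, 5 items in all.
That gives (5)!/(3!) = 20 arrangements.

20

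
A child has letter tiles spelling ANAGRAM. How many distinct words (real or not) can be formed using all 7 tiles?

840

The 7 letters of ANAGRAM have repeats: A appearing 3 times.
So there are 7! / (3!) = 840 distinguishable arrangements.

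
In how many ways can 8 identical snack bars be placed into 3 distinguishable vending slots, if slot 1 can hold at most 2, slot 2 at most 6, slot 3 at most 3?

Without the upper bounds there are C(10,2) = 45 ways to split 8 among 3 vending slots.
Subtract solutions that violate a single cap (substitute x_i' = x_i − (cap_i+1)): x_1 ≥ 3 gives C(7,2) = 21; x_2 ≥ 7 gives C(3,2) = 3; x_3 ≥ 4 gives C(6,2) = 15. Together 39.
Add back pairs where two caps are both exceeded: 0 + 3 + 0 = 3.
By inclusion–exclusion the count is 45 − 39 + 3 = 9.

9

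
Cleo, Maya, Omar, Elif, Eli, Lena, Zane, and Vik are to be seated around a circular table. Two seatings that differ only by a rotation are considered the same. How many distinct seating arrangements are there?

5040

Fix one person's seat to break rotational symmetry; the remaining 7 people can be arranged in (7)! = 5040 ways.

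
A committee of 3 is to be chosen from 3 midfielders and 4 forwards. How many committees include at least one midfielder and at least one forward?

Unrestricted: C(7,3) = 35 ways to pick any 3 of the 7.
Selections missing a whole group: no midfielders → C(4,3) = 4; no forwards → C(3,3) = 1.
Both groups omitted at once is impossible, so 35 − 5 = 30.

30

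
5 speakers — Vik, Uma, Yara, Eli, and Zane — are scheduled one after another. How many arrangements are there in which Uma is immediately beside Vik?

48

Place the 3 others and the Uma-Vik pair as 4 objects in a line; the pair has 2 internal arrangements.
So the count is 2·(4)! = 48.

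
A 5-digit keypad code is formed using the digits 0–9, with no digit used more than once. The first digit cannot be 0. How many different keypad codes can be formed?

The first digit has 10−1 = 9 choices (anything except 0).
The remaining 4 digits are filled from the other 9 symbols without repetition: 9 × 8 × 7 × 6 = 3024.
Total: 9 × 3024 = 27216.

27216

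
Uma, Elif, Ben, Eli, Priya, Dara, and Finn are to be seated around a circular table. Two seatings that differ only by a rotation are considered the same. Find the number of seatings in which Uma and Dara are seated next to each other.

Glue Uma and Dara into a block (2 internal orders). Seating 6 units around a circle gives (5)! arrangements.
So 2 × (5)! = 2 × 120 = 240.

240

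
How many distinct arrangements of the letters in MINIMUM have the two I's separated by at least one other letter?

300

Total arrangements of MINIMUM: 7!/(3!·2!) = 420.
If the two I's are adjacent, glue them into one block, leaving 6 items to arrange: (6)!/(3!) = 120 ways.
Subtracting, 420 − 120 = 300 arrangements keep the I's apart.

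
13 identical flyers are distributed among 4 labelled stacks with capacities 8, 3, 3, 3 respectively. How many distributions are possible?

By stars and bars, unrestricted non-negative solutions to x_1+…+x_4 = 13 number C(13+3,3) = 560.
Subtract solutions that violate a single cap (substitute x_i' = x_i − (cap_i+1)): x_1 ≥ 9 gives C(7,3) = 35; x_2 ≥ 4 gives C(12,3) = 220; x_3 ≥ 4 gives C(12,3) = 220; x_4 ≥ 4 gives C(12,3) = 220. Together 695.
Add back pairs where two caps are both exceeded: 1 + 1 + 1 + 56 + 56 + 56 = 171.
Subtract triples: 0 + 0 + 0 + 4 = 4.
By inclusion–exclusion the count is 560 − 695 + 171 − 4 = 32.

32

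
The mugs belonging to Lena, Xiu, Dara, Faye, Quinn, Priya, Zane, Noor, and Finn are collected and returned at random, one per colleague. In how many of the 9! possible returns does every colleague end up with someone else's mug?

133496

Count assignments avoiding every fixed point. For any j of the 9 colleagues fixed to their own mug, the other 9−j can be arranged in (9−j)! ways.
By inclusion–exclusion this is Σ_{j=0}^{9} (−1)^j C(9,j)·(9−j)!.
Computing: 362880 − 362880 + 181440 − 60480 + 15120 − 3024 + 504 − 72 + 9 − 1 = 133496.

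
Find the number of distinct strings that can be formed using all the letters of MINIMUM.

420

Letter multiplicities in MINIMUM: I×2, M×3, N×1, U×1.
Dividing 7! = 5040 by 3!·2! = 12 for the repeated letters gives 420.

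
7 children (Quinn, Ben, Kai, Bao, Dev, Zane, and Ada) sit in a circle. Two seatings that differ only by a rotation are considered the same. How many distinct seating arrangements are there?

Seat Quinn anywhere (absorbing the rotational symmetry), then permute the other 6: (6)! = 720.

720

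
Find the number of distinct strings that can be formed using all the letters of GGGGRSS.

105

The 7 letters of GGGGRSS have repeats: G appearing 4 times and S appearing twice.
The number of distinct arrangements is 7!/(4!·2!) = 5040/48 = 105.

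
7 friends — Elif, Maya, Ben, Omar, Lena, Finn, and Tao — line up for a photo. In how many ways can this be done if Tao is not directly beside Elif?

Of the 7! = 5040 arrangements, those with Tao and Elif adjacent number 2 × 6! = 1440 (treat the pair as a block with 2 internal orders).
Complementary counting: 5040 − 1440 = 3600.

3600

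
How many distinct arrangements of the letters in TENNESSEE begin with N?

840

With the first slot taken by N, it remains to arrange the other 8 letters (TENESSEE).
Those 8 letters have E appearing 4 times and S appearing twice, giving (8)!/(4!·2!) = 840.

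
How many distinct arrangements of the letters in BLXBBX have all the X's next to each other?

Treat the 2 copies of X as a single block. The multiset to arrange is then {XX, B, B, B, L}, 5 items in all.
That gives (5)!/(3!) = 20 arrangements.

20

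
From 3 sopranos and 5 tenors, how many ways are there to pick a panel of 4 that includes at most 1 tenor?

Split by how many tenors are chosen (0 through 1).
Sum: C(5,0)·C(3,4) + C(5,1)·C(3,3) = 0 + 5 = 5.

5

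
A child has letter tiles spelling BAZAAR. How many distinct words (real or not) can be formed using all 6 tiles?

BAZAAR has 6 letters with A appearing 3 times.
Dividing 6! = 720 by 3! = 6 for the repeated letters gives 120.

120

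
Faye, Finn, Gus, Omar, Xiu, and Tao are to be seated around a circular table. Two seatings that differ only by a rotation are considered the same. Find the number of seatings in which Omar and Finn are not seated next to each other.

72

Without the restriction there are (5)! = 120 seatings.
Seatings with Omar beside Finn: treat them as a block with 2 internal orders, giving 2 × (4)! = 48.
Subtracting, 120 − 48 = 72.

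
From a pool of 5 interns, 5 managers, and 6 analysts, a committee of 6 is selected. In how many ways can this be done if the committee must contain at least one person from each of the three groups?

With no constraint there are C(16,6) = 8008 possible selections.
Selections missing a whole group: no interns → C(11,6) = 462; no managers → C(11,6) = 462; no analysts → C(10,6) = 210.
Add back selections omitting two groups (i.e. drawn from a single group): C(5,6) + C(5,6) + C(6,6) = 1.
By inclusion–exclusion: 8008 − 1134 + 1 = 6875.

6875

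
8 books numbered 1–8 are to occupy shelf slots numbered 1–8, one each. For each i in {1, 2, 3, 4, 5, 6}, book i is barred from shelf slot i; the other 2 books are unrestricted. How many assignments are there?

Let Aᵢ (for 1 ≤ i ≤ 6) be the placements that put book i in its forbidden shelf slot. Any j of these fix j positions, leaving (8−j)! ways to fill the rest, and there are C(6,j) ways to pick which j.
By inclusion–exclusion, the number of valid placements is Σ_{j=0}^{6} (−1)^j C(6,j)·(8−j)!.
Computing: 40320 − 30240 + 10800 − 2400 + 360 − 36 + 2 = 18806.

18806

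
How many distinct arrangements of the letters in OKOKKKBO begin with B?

Fix B in the first position and arrange the remaining 7 letters.
Those 7 letters have K appearing 4 times and O appearing 3 times, giving (7)!/(4!·3!) = 35.

35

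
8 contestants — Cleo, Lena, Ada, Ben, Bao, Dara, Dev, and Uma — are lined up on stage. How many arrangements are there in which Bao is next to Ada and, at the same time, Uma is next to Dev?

2880

Treat {Bao,Ada} as one block (2 orders) and {Uma,Dev} as another (2 orders).
That leaves 6 units to arrange: 2 × 2 × 6! = 4 × 720 = 2880.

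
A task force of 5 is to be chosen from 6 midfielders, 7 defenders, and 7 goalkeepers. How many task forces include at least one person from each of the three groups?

With no constraint there are C(20,5) = 15504 possible selections.
Subtract selections that omit an entire group: no midfielders → C(14,5) = 2002; no defenders → C(13,5) = 1287; no goalkeepers → C(13,5) = 1287.
Add back selections omitting two groups (i.e. drawn from a single group): C(6,5) + C(7,5) + C(7,5) = 48.
By inclusion–exclusion: 15504 − 4576 + 48 = 10976.

10976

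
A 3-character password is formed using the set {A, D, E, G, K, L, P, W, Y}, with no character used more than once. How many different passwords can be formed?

504

Choose and order 3 of the 9 symbols: the first character has 9 options, the next 8, then 7.
That product is 9 × 8 × 7 = 504.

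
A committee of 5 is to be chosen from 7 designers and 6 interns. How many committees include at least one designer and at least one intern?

Total 5-person selections from all 13: C(13,5) = 1287.
Selections missing a whole group: no designers → C(6,5) = 6; no interns → C(7,5) = 21.
Both groups omitted at once is impossible, so 1287 − 27 = 1260.

1260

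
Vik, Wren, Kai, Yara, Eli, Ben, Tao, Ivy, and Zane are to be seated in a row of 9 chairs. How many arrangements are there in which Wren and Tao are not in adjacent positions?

There are 9! = 362880 arrangements in all. If Wren and Tao are adjacent, merging them into one block gives 2·(8)! = 80640 arrangements.
So 362880 − 80640 = 282240 arrangements keep them apart.

282240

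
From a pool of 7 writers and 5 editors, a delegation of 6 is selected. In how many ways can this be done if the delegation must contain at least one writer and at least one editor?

With no constraint there are C(12,6) = 924 possible selections.
Subtract selections that omit an entire group: no writers → C(5,6) = 0; no editors → C(7,6) = 7.
Both groups omitted at once is impossible, so 924 − 7 = 917.

917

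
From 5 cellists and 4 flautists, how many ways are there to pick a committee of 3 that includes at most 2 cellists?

74

Split by how many cellists are chosen (0 through 2).
Sum: C(5,0)·C(4,3) + C(5,1)·C(4,2) + C(5,2)·C(4,1) = 4 + 30 + 40 = 74.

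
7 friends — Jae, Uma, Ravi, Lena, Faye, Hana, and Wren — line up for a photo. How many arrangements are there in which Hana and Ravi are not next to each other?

Of the 7! = 5040 arrangements, those with Hana and Ravi adjacent number 2 × 6! = 1440 (treat the pair as a block with 2 internal orders).
So 5040 − 1440 = 3600 arrangements keep them apart.

3600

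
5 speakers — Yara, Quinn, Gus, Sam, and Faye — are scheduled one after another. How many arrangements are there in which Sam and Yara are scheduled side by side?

Glue Sam and Yara into one block (2 internal orders), leaving 4 units to arrange in a row.
So the count is 2·(4)! = 48.

48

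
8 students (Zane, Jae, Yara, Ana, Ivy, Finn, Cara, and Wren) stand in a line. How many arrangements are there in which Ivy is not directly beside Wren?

Of the 8! = 40320 arrangements, those with Ivy and Wren adjacent number 2 × 7! = 10080 (treat the pair as a block with 2 internal orders).
Complementary counting: 40320 − 10080 = 30240.

30240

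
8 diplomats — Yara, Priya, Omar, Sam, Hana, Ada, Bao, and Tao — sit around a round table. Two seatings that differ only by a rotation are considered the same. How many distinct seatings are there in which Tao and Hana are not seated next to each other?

Without the restriction there are (7)! = 5040 seatings.
Those with Tao next to Hana: fuse the pair into one unit and seat 7 units around a circle — 2·(6)! = 1440.
Subtracting, 5040 − 1440 = 3600.

3600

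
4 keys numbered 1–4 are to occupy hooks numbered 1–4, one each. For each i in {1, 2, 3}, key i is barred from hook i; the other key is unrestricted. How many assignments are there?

Let Aᵢ (for i ∈ {1, 2, 3}) be the placements that put key i in its forbidden hook. Any j of these fix j positions, leaving (4−j)! ways to fill the rest, and there are C(3,j) ways to pick which j.
By inclusion–exclusion, the number of valid placements is Σ_{j=0}^{3} (−1)^j C(3,j)·(4−j)!.
Computing: 24 − 18 + 6 − 1 = 11.

11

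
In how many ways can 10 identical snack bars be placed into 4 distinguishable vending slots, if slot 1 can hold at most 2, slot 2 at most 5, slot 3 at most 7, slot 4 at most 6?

106

By stars and bars, unrestricted non-negative solutions to x_1+…+x_4 = 10 number C(10+3,3) = 286.
Subtract solutions that violate a single cap (substitute x_i' = x_i − (cap_i+1)): x_1 ≥ 3 gives C(10,3) = 120; x_2 ≥ 6 gives C(7,3) = 35; x_3 ≥ 8 gives C(5,3) = 10; x_4 ≥ 7 gives C(6,3) = 20. Together 185.
Add back pairs where two caps are both exceeded: 4 + 0 + 1 + 0 + 0 + 0 = 5.
By inclusion–exclusion the count is 286 − 185 + 5 = 106.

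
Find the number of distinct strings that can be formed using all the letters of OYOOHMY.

OYOOHMY has 7 letters with O appearing 3 times and Y appearing twice.
So there are 7! / (3!·2!) = 420 distinguishable arrangements.

420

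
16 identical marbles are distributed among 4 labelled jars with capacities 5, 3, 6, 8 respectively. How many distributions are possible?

By stars and bars, unrestricted non-negative solutions to x_1+…+x_4 = 16 number C(16+3,3) = 969.
Subtract solutions that violate a single cap (substitute x_i' = x_i − (cap_i+1)): x_1 ≥ 6 gives C(13,3) = 286; x_2 ≥ 4 gives C(15,3) = 455; x_3 ≥ 7 gives C(12,3) = 220; x_4 ≥ 9 gives C(10,3) = 120. Together 1081.
Add back pairs where two caps are both exceeded: 84 + 20 + 4 + 56 + 20 + 1 = 185.
By inclusion–exclusion the count is 969 − 1081 + 185 = 73.

73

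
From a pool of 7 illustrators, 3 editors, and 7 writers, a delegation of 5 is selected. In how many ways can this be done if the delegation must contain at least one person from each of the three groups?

Unrestricted: C(17,5) = 6188 ways to pick any 5 of the 17.
Selections missing a whole group: no illustrators → C(10,5) = 252; no editors → C(14,5) = 2002; no writers → C(10,5) = 252.
Add back selections omitting two groups (i.e. drawn from a single group): C(7,5) + C(3,5) + C(7,5) = 42.
By inclusion–exclusion: 6188 − 2506 + 42 = 3724.

3724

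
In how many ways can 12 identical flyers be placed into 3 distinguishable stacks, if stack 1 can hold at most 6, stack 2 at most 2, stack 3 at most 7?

By stars and bars, unrestricted non-negative solutions to x_1+…+x_3 = 12 number C(12+2,2) = 91.
Subtract solutions that violate a single cap (substitute x_i' = x_i − (cap_i+1)): x_1 ≥ 7 gives C(7,2) = 21; x_2 ≥ 3 gives C(11,2) = 55; x_3 ≥ 8 gives C(6,2) = 15. Together 91.
Add back pairs where two caps are both exceeded: 6 + 0 + 3 = 9.
By inclusion–exclusion the count is 91 − 91 + 9 = 9.

9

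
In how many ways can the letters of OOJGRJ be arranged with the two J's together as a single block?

60

Treat the 2 copies of J as a single block. The multiset to arrange is then {JJ, G, O, O, R}, 5 items in all.
That gives (5)!/(2!) = 60 arrangements.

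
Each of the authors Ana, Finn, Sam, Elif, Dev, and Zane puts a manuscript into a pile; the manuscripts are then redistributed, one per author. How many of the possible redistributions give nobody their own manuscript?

Count assignments avoiding every fixed point. For any j of the 6 authors fixed to their own manuscript, the other 6−j can be arranged in (6−j)! ways.
By inclusion–exclusion this is Σ_{j=0}^{6} (−1)^j C(6,j)·(6−j)!.
Computing: 720 − 720 + 360 − 120 + 30 − 6 + 1 = 265.

265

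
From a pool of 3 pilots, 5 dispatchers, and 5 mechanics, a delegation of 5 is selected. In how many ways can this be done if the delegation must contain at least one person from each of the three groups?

With no constraint there are C(13,5) = 1287 possible selections.
Selections missing a whole group: no pilots → C(10,5) = 252; no dispatchers → C(8,5) = 56; no mechanics → C(8,5) = 56.
Add back selections omitting two groups (i.e. drawn from a single group): C(3,5) + C(5,5) + C(5,5) = 2.
By inclusion–exclusion: 1287 − 364 + 2 = 925.

925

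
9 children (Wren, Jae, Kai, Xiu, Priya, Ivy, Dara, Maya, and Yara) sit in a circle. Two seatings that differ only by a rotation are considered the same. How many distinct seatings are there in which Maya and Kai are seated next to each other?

Glue Maya and Kai into a block (2 internal orders). Seating 8 units around a circle gives (7)! arrangements.
So 2 × (7)! = 2 × 5040 = 10080.

10080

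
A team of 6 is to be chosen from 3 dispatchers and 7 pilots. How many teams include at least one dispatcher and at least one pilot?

Unrestricted: C(10,6) = 210 ways to pick any 6 of the 10.
Subtract selections that omit an entire group: no dispatchers → C(7,6) = 7; no pilots → C(3,6) = 0.
Both groups omitted at once is impossible, so 210 − 7 = 203.

203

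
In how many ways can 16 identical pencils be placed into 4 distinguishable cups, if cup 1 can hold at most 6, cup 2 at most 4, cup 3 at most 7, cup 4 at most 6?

108

By stars and bars, unrestricted non-negative solutions to x_1+…+x_4 = 16 number C(16+3,3) = 969.
Subtract solutions that violate a single cap (substitute x_i' = x_i − (cap_i+1)): x_1 ≥ 7 gives C(12,3) = 220; x_2 ≥ 5 gives C(14,3) = 364; x_3 ≥ 8 gives C(11,3) = 165; x_4 ≥ 7 gives C(12,3) = 220. Together 969.
Add back pairs where two caps are both exceeded: 35 + 4 + 10 + 20 + 35 + 4 = 108.
By inclusion–exclusion the count is 969 − 969 + 108 = 108.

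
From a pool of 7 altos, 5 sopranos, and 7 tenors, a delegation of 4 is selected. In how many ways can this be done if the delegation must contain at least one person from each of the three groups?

1960

Total 4-person selections from all 19: C(19,4) = 3876.
Selections missing a whole group: no altos → C(12,4) = 495; no sopranos → C(14,4) = 1001; no tenors → C(12,4) = 495.
Add back selections omitting two groups (i.e. drawn from a single group): C(7,4) + C(5,4) + C(7,4) = 75.
By inclusion–exclusion: 3876 − 1991 + 75 = 1960.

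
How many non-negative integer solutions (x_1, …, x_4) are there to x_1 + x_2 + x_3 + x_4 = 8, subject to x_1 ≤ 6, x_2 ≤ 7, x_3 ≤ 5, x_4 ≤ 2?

94

By stars and bars, unrestricted non-negative solutions to x_1+…+x_4 = 8 number C(8+3,3) = 165.
Subtract solutions that violate a single cap (substitute x_i' = x_i − (cap_i+1)): x_1 ≥ 7 gives C(4,3) = 4; x_2 ≥ 8 gives C(3,3) = 1; x_3 ≥ 6 gives C(5,3) = 10; x_4 ≥ 3 gives C(8,3) = 56. Together 71.
No two caps can be exceeded simultaneously, so the pair terms are all 0.
By inclusion–exclusion the count is 165 − 71 + 0 = 94.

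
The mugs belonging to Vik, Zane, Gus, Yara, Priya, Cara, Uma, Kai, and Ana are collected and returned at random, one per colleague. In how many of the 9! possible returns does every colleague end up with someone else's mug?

Let Aᵢ be the assignments in which colleague i gets their own mug. We want the size of the complement of A₁∪…∪A_9.
By inclusion–exclusion this is Σ_{j=0}^{9} (−1)^j C(9,j)·(9−j)!.
Computing: 362880 − 362880 + 181440 − 60480 + 15120 − 3024 + 504 − 72 + 9 − 1 = 133496.

133496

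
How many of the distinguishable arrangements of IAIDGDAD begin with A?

With the first slot taken by A, it remains to arrange the other 7 letters (IIDGDAD).
Those 7 letters have D appearing 3 times and I appearing twice, giving (7)!/(3!·2!) = 420.

420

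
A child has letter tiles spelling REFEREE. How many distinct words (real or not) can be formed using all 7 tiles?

The 7 letters of REFEREE have repeats: E appearing 4 times and R appearing twice.
Dividing 7! = 5040 by 4!·2! = 48 for the repeated letters gives 105.

105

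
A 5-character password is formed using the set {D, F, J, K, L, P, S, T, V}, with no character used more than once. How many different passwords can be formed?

15120

This is a permutation of 5 out of 9: P(9,5) = 9!/4!.
9 × 8 × 7 × 6 × 5 = 15120.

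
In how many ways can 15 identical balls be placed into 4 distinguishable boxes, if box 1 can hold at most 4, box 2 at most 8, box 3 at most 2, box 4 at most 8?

By stars and bars, unrestricted non-negative solutions to x_1+…+x_4 = 15 number C(15+3,3) = 816.
Subtract solutions that violate a single cap (substitute x_i' = x_i − (cap_i+1)): x_1 ≥ 5 gives C(13,3) = 286; x_2 ≥ 9 gives C(9,3) = 84; x_3 ≥ 3 gives C(15,3) = 455; x_4 ≥ 9 gives C(9,3) = 84. Together 909.
Add back pairs where two caps are both exceeded: 4 + 120 + 4 + 20 + 0 + 20 = 168.
By inclusion–exclusion the count is 816 − 909 + 168 = 75.

75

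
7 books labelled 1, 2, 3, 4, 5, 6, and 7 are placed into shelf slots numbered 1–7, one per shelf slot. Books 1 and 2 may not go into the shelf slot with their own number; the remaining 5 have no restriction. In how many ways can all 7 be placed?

Let Aᵢ (for i ∈ {1, 2}) be the placements that put book i in its forbidden shelf slot. Any j of these fix j positions, leaving (7−j)! ways to fill the rest, and there are C(2,j) ways to pick which j.
By inclusion–exclusion, the number of valid placements is Σ_{j=0}^{2} (−1)^j C(2,j)·(7−j)!.
Computing: 5040 − 1440 + 120 = 3720.

3720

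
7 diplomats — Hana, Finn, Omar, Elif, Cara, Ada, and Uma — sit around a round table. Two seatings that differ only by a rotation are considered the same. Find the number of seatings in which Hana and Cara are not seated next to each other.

480

Without the restriction there are (6)! = 720 seatings.
Those with Hana next to Cara: fuse the pair into one unit and seat 6 units around a circle — 2·(5)! = 240.
Subtracting, 720 − 240 = 480.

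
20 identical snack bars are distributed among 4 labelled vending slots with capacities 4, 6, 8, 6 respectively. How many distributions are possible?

35

Ignoring the caps, the number of non-negative solutions to x_1+…+x_4 = 20 is C(23,3) = 1771.
Subtract solutions that violate a single cap (substitute x_i' = x_i − (cap_i+1)): x_1 ≥ 5 gives C(18,3) = 816; x_2 ≥ 7 gives C(16,3) = 560; x_3 ≥ 9 gives C(14,3) = 364; x_4 ≥ 7 gives C(16,3) = 560. Together 2300.
Add back pairs where two caps are both exceeded: 165 + 84 + 165 + 35 + 84 + 35 = 568.
Subtract triples: 0 + 4 + 0 + 0 = 4.
By inclusion–exclusion the count is 1771 − 2300 + 568 − 4 = 35.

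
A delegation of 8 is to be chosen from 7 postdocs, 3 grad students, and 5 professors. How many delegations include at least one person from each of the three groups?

With no constraint there are C(15,8) = 6435 possible selections.
Selections missing a whole group: no postdocs → C(8,8) = 1; no grad students → C(12,8) = 495; no professors → C(10,8) = 45.
Add back selections omitting two groups (i.e. drawn from a single group): C(7,8) + C(3,8) + C(5,8) = 0.
By inclusion–exclusion: 6435 − 541 + 0 = 5894.

5894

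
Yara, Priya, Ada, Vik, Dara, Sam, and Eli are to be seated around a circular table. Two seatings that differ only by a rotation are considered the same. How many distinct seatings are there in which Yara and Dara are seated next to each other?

240

Treat {Yara, Dara} as one unit (2 internal orders) and seat the resulting 6 units around the table: (5)! circular arrangements.
So 2 × (5)! = 2 × 120 = 240.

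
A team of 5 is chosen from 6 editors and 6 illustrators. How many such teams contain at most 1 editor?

Split by how many editors are chosen (0 through 1).
Sum: C(6,0)·C(6,5) + C(6,1)·C(6,4) = 6 + 90 = 96.

96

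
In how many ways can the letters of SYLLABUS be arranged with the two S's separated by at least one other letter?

7560

There are 8!/(2!·2!) = 10080 arrangements of SYLLABUS in total.
Arrangements with the S's together: treat SS as one letter, giving (7)!/(2!) = 2520.
Hence 10080 − 2520 = 7560.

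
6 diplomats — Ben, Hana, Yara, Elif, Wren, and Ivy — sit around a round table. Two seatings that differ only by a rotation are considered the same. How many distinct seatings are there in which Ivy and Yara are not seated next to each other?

All circular seatings of 6 people number (5)! = 120.
Those with Ivy next to Yara: fuse the pair into one unit and seat 5 units around a circle — 2·(4)! = 48.
Subtracting, 120 − 48 = 72.

72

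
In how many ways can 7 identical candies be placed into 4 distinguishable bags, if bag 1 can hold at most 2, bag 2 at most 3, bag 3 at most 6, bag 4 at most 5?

By stars and bars, unrestricted non-negative solutions to x_1+…+x_4 = 7 number C(7+3,3) = 120.
Subtract solutions that violate a single cap (substitute x_i' = x_i − (cap_i+1)): x_1 ≥ 3 gives C(7,3) = 35; x_2 ≥ 4 gives C(6,3) = 20; x_3 ≥ 7 gives C(3,3) = 1; x_4 ≥ 6 gives C(4,3) = 4. Together 60.
Add back pairs where two caps are both exceeded: 1 + 0 + 0 + 0 + 0 + 0 = 1.
By inclusion–exclusion the count is 120 − 60 + 1 = 61.

61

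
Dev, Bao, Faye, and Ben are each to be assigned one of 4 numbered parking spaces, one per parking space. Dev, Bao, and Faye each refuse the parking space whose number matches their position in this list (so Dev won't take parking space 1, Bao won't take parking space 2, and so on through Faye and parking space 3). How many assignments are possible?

Let Aᵢ (for i ∈ {1, 2, 3}) be the placements that put person i in their forbidden parking space. Any j of these fix j positions, leaving (4−j)! ways to fill the rest, and there are C(3,j) ways to pick which j.
By inclusion–exclusion, the number of valid placements is Σ_{j=0}^{3} (−1)^j C(3,j)·(4−j)!.
Computing: 24 − 18 + 6 − 1 = 11.

11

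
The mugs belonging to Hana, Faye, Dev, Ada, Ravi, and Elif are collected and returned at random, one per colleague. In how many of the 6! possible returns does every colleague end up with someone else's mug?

265

Let Aᵢ be the assignments in which colleague i gets their own mug. We want the size of the complement of A₁∪…∪A_6.
By inclusion–exclusion this is Σ_{j=0}^{6} (−1)^j C(6,j)·(6−j)!.
Computing: 720 − 720 + 360 − 120 + 30 − 6 + 1 = 265.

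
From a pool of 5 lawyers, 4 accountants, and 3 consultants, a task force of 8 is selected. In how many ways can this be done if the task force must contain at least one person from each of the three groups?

Unrestricted: C(12,8) = 495 ways to pick any 8 of the 12.
Selections missing a whole group: no lawyers → C(7,8) = 0; no accountants → C(8,8) = 1; no consultants → C(9,8) = 9.
Add back selections omitting two groups (i.e. drawn from a single group): C(5,8) + C(4,8) + C(3,8) = 0.
By inclusion–exclusion: 495 − 10 + 0 = 485.

485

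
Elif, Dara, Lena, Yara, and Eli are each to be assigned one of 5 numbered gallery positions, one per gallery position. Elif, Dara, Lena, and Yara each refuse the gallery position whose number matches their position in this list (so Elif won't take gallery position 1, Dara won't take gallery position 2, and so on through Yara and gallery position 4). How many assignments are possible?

53

Let Aᵢ (for 1 ≤ i ≤ 4) be the placements that put person i in their forbidden gallery position. Any j of these fix j positions, leaving (5−j)! ways to fill the rest, and there are C(4,j) ways to pick which j.
By inclusion–exclusion, the number of valid placements is Σ_{j=0}^{4} (−1)^j C(4,j)·(5−j)!.
Computing: 120 − 96 + 36 − 8 + 1 = 53.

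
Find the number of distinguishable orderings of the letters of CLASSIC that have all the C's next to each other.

Treat the 2 copies of C as a single block. The multiset to arrange is then {CC, A, I, L, S, S}, 6 items in all.
That gives (6)!/(2!) = 360 arrangements.

360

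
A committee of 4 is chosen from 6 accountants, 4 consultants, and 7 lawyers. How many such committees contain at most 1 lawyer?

1050

Split by how many lawyers are chosen (0 through 1).
Sum: C(7,0)·C(10,4) + C(7,1)·C(10,3) = 210 + 840 = 1050.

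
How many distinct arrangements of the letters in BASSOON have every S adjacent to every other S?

Treat the 2 copies of S as a single block. The multiset to arrange is then {SS, A, B, N, O, O}, 6 items in all.
That gives (6)!/(2!) = 360 arrangements.

360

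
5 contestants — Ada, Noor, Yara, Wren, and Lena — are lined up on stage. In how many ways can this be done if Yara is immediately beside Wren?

48

Treat {Yara, Wren} as a single unit. There are 4 units to order, and the pair itself can be ordered 2 ways.
So the count is 2·(4)! = 48.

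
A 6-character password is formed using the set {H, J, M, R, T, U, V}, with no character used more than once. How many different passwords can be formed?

With no repetition, fill the 6 characters in order: 7 choices, then 6, down to 2.
That product is 7 × 6 × 5 × 4 × 3 × 2 = 5040.

5040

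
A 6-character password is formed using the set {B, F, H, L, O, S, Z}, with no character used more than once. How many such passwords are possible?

Choose and order 6 of the 7 symbols: the first character has 7 options, the next 6, and so on down to 2.
That product is 7 × 6 × 5 × 4 × 3 × 2 = 5040.

5040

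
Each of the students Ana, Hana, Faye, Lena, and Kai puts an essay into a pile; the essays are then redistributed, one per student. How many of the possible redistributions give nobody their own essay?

Count assignments avoiding every fixed point. For any j of the 5 students fixed to their own essay, the other 5−j can be arranged in (5−j)! ways.
By inclusion–exclusion this is Σ_{j=0}^{5} (−1)^j C(5,j)·(5−j)!.
Computing: 120 − 120 + 60 − 20 + 5 − 1 = 44.

44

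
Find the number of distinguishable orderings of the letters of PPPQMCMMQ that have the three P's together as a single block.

Treat the 3 copies of P as a single block. The multiset to arrange is then {PPP, C, M, M, M, Q, Q}, 7 items in all.
That gives (7)!/(3!·2!) = 420 arrangements.

420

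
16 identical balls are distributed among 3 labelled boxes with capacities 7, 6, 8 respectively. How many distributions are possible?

21

Ignoring the caps, the number of non-negative solutions to x_1+…+x_3 = 16 is C(18,2) = 153.
Subtract solutions that violate a single cap (substitute x_i' = x_i − (cap_i+1)): x_1 ≥ 8 gives C(10,2) = 45; x_2 ≥ 7 gives C(11,2) = 55; x_3 ≥ 9 gives C(9,2) = 36. Together 136.
Add back pairs where two caps are both exceeded: 3 + 0 + 1 = 4.
By inclusion–exclusion the count is 153 − 136 + 4 = 21.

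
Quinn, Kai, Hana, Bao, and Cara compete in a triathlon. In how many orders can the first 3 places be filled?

There are 5 choices for 1st place, 4 for 2nd, and 3 for 3rd.
That gives 5 × 4 × 3 = 60.

60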